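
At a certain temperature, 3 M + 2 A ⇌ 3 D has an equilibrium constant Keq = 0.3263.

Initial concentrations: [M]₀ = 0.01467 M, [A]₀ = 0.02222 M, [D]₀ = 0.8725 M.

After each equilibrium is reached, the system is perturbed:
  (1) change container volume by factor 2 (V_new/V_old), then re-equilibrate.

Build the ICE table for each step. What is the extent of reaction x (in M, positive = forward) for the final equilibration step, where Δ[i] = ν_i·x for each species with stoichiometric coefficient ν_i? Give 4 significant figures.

Q₀ = 4.2611e+08 vs Keq = 0.3263 ⇒ Q>K, reverse
Step 1:
                   M          A          D
  I          0.01467    0.02222     0.8725
  C           0.6209     0.4139    -0.6209
  E           0.6355     0.4361     0.2516
  solve Keq expr → x = -0.207; check Q = 0.3263
Then change container volume by factor 2 (V_new/V_old).
Step 2:
                   M          A          D
  I           0.3178     0.2181     0.1258
  C          0.03268    0.02178   -0.03268
  E           0.3504     0.2399    0.09314
  solve Keq expr → x = -0.01089; check Q = 0.3263

x = -0.01089 M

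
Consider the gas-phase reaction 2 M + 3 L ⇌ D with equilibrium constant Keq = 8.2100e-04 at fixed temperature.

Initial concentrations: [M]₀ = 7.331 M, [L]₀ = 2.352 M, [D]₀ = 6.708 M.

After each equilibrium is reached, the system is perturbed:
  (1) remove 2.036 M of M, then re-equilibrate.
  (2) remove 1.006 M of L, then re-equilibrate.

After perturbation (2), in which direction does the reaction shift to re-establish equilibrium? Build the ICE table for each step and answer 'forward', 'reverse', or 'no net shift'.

Direction: reverse

Q₀ = 0.009593 vs Keq = 8.2100e-04 ⇒ Q>K, reverse
Step 1:
                  M         L         D
  Initial     7.331     2.352     6.708
  Change      1.464     2.196   -0.7321
  Equil       8.795     4.548     5.976
  solve Keq expr → x = -0.7321; check Q = 8.2100e-04
Then remove 2.036 M of M.
Step 2:
                  M         L         D
  Initial     6.759     4.548     5.976
  Change     0.4047    0.6071   -0.2024
  Equil       7.164     5.155     5.774
  solve Keq expr → x = -0.2024; check Q = 8.2100e-04
Then remove 1.006 M of L.
Step 3:
                  M         L         D
  Initial     7.164     4.149     5.774
  Change     0.4793    0.7189   -0.2396
  Equil       7.643     4.868     5.534
  solve Keq expr → x = -0.2396; check Q = 8.2100e-04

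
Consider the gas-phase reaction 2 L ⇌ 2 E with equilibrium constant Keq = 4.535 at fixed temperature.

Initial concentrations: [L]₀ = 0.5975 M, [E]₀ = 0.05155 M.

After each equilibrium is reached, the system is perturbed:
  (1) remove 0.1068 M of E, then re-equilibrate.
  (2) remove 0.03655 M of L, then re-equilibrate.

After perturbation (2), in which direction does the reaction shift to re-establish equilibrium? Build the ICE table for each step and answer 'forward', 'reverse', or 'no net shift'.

Direction: reverse

Q₀ = 0.007444 vs Keq = 4.535 ⇒ Q<K, forward
Step 1:
                   L          E
  init        0.5975    0.05155
  Δ          -0.3901     0.3901
  eq          0.2074     0.4417
  solve Keq expr → x = 0.1951; check Q = 4.535
Then remove 0.1068 M of E.
Step 2:
                   L          E
  init        0.2074     0.3349
  Δ         -0.03413    0.03413
  eq          0.1733      0.369
  solve Keq expr → x = 0.01706; check Q = 4.535
Then remove 0.03655 M of L.
Step 3:
                   L          E
  init        0.1367      0.369
  Δ          0.02487   -0.02487
  eq          0.1616     0.3441
  solve Keq expr → x = -0.01244; check Q = 4.535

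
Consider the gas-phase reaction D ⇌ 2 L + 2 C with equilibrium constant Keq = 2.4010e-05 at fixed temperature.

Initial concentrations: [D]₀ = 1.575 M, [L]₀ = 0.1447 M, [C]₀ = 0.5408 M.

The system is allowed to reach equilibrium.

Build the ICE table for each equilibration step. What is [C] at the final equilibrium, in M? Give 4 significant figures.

[C]_eq = 0.4114 M

Q₀ = 0.003888 vs Keq = 2.4010e-05 ⇒ Q>K, reverse
Step 1:
                    D           L           C
  Initial       1.575      0.1447      0.5408
  Change      0.06472     -0.1294     -0.1294
  Equil          1.64     0.01525      0.4114
  solve Keq expr → x = -0.06472; check Q = 2.4010e-05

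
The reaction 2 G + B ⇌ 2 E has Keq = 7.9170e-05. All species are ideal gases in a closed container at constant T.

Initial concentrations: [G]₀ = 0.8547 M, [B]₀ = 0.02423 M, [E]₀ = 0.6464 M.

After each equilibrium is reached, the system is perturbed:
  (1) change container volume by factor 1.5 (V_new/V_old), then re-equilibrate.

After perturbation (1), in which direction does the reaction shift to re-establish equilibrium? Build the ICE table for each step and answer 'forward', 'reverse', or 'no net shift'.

Direction: reverse

Q₀ = 23.61 vs Keq = 7.9170e-05 ⇒ Q>K, reverse
Step 1:
                  G         B         E
  Initial    0.8547   0.02423    0.6464
  Change     0.6386    0.3193   -0.6386
  Equil       1.493    0.3435  0.007788
  solve Keq expr → x = -0.3193; check Q = 7.9170e-05
Then change container volume by factor 1.5 (V_new/V_old).
Step 2:
                  G         B         E
  Initial    0.9955     0.229  0.005192
  Change  9.4434e-04 4.7217e-04 -9.4434e-04
  Equil      0.9965    0.2295  0.004248
  solve Keq expr → x = -4.7217e-04; check Q = 7.9170e-05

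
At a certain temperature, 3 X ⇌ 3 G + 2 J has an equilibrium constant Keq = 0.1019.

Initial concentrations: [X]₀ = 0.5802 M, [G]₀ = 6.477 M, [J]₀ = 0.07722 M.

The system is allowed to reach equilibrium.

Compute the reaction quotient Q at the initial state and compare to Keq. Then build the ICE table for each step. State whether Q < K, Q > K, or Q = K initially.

Q₀ = 8.296; Q > K (proceeds reverse)

Q₀ = 8.296 vs Keq = 0.1019 ⇒ Q>K, reverse
Step 1:
                   X          G          J
  I           0.5802      6.477    0.07722
  C          0.09918   -0.09918   -0.06612
  E           0.6794      6.378     0.0111
  solve Keq expr → x = -0.03306; check Q = 0.1019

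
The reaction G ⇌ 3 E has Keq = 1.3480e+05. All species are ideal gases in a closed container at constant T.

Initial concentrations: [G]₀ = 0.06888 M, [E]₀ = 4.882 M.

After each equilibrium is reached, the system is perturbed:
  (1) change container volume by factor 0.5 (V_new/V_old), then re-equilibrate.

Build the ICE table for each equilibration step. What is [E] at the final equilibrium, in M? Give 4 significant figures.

[E]_eq = 10.15 M

Q₀ = 1689 vs Keq = 1.3480e+05 ⇒ Q<K, forward
Step 1:
                  G         E
  Initial   0.06888     4.882
  Change    -0.0679    0.2037
  Equil   9.7581e-04     5.086
  solve Keq expr → x = 0.0679; check Q = 1.3480e+05
Then change container volume by factor 0.5 (V_new/V_old).
Step 2:
                  G         E
  Initial  0.001952     10.17
  Change   0.005815  -0.01744
  Equil    0.007766     10.15
  solve Keq expr → x = -0.005815; check Q = 1.3480e+05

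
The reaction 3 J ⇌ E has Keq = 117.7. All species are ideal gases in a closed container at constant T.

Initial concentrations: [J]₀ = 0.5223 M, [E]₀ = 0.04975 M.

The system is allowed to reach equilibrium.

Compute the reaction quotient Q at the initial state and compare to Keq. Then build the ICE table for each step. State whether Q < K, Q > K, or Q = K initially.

Q₀ = 0.3492 vs Keq = 117.7 ⇒ Q<K, forward
Step 1:
                   J          E
  Initial     0.5223    0.04975
  Change      -0.406     0.1353
  Equil       0.1163     0.1851
  solve Keq expr → x = 0.1353; check Q = 117.7

Q₀ = 0.3492; Q < K (proceeds forward)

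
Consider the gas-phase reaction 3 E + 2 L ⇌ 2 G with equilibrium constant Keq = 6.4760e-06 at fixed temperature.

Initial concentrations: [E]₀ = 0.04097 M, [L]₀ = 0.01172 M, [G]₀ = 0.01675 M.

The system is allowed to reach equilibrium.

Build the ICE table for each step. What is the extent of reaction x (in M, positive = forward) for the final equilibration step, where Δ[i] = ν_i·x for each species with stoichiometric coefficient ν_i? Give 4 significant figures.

x = -0.008374 M

Q₀ = 2.9701e+04 vs Keq = 6.4760e-06 ⇒ Q>K, reverse
Step 1:
                    E           L           G
  init        0.04097     0.01172     0.01675
  Δ           0.02512     0.01675    -0.01675
  eq          0.06609     0.02847  1.2310e-06
  solve Keq expr → x = -0.008374; check Q = 6.4760e-06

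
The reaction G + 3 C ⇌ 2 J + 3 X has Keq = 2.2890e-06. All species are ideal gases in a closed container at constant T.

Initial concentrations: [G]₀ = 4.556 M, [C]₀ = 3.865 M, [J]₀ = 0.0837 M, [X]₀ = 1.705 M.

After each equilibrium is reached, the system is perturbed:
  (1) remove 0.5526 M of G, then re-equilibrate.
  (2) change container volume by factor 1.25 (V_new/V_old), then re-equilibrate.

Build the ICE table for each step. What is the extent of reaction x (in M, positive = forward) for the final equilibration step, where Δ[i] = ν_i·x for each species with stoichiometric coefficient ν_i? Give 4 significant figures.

x = 5.4822e-04 M

Q₀ = 1.3201e-04 vs Keq = 2.2890e-06 ⇒ Q>K, reverse
Step 1:
                  G         C         J         X
  Initial     4.556     3.865    0.0837     1.705
  Change     0.0355    0.1065    -0.071   -0.1065
  Equil       4.592     3.972    0.0127     1.598
  solve Keq expr → x = -0.0355; check Q = 2.2890e-06
Then remove 0.5526 M of G.
Step 2:
                  G         C         J         X
  Initial     4.039     3.972    0.0127     1.598
  Change  3.8490e-04  0.001155 -7.6980e-04 -0.001155
  Equil       4.039     3.973   0.01193     1.597
  solve Keq expr → x = -3.8490e-04; check Q = 2.2890e-06
Then change container volume by factor 1.25 (V_new/V_old).
Step 3:
                  G         C         J         X
  Initial     3.231     3.178  0.009541     1.278
  Change  -5.4822e-04 -0.001645  0.001096  0.001645
  Equil       3.231     3.176   0.01064      1.28
  solve Keq expr → x = 5.4822e-04; check Q = 2.2890e-06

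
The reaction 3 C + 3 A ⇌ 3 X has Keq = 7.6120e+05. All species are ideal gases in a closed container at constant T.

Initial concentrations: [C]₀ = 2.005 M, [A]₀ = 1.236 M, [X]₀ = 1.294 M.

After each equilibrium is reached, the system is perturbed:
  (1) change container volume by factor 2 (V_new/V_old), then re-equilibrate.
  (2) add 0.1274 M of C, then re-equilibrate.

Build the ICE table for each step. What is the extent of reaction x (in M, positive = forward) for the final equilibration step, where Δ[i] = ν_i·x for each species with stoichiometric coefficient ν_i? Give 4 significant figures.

Q₀ = 0.1424 vs Keq = 7.6120e+05 ⇒ Q<K, forward
Step 1:
                  C         A         X
  I           2.005     1.236     1.294
  C          -1.202    -1.202     1.202
  E           0.803   0.03404     2.496
  solve Keq expr → x = 0.4007; check Q = 7.6120e+05
Then change container volume by factor 2 (V_new/V_old).
Step 2:
                  C         A         X
  I          0.4015   0.01702     1.248
  C         0.01536   0.01536  -0.01536
  E          0.4169   0.03238     1.233
  solve Keq expr → x = -0.005121; check Q = 7.6120e+05
Then add 0.1274 M of C.
Step 3:
                  C         A         X
  I          0.5443   0.03238     1.233
  C       -0.007107 -0.007107  0.007107
  E          0.5372   0.02528      1.24
  solve Keq expr → x = 0.002369; check Q = 7.6120e+05

x = 0.002369 M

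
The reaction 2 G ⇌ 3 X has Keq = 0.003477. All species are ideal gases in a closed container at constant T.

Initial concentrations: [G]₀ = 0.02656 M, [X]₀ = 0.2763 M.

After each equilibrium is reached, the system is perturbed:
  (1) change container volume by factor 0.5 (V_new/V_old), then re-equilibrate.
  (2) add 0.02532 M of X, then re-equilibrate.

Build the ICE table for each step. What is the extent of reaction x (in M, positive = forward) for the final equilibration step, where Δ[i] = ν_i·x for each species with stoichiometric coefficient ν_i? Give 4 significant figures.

Q₀ = 29.9 vs Keq = 0.003477 ⇒ Q>K, reverse
Step 1:
                  G         X
  I         0.02656    0.2763
  C          0.1522   -0.2282
  E          0.1787   0.04807
  solve Keq expr → x = -0.07608; check Q = 0.003477
Then change container volume by factor 0.5 (V_new/V_old).
Step 2:
                  G         X
  I          0.3574   0.09613
  C         0.01208  -0.01812
  E          0.3695   0.07801
  solve Keq expr → x = -0.006041; check Q = 0.003477
Then add 0.02532 M of X.
Step 3:
                  G         X
  I          0.3695    0.1033
  C         0.01544  -0.02316
  E           0.385   0.08017
  solve Keq expr → x = -0.007721; check Q = 0.003477

x = -0.007721 M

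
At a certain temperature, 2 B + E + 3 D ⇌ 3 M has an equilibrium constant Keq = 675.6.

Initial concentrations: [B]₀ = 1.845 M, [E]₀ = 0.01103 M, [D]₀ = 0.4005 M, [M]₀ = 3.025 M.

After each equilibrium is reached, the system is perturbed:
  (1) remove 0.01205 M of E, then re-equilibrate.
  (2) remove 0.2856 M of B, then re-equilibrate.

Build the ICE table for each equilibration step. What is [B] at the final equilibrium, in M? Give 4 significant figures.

[B]_eq = 1.682 M

Q₀ = 1.1476e+04 vs Keq = 675.6 ⇒ Q>K, reverse
Step 1:
                    B           E           D           M
  Initial       1.845     0.01103      0.4005       3.025
  Change      0.09527     0.04763      0.1429     -0.1429
  Equil          1.94     0.05866      0.5434       2.882
  solve Keq expr → x = -0.04763; check Q = 675.6
Then remove 0.01205 M of E.
Step 2:
                    B           E           D           M
  Initial        1.94     0.04661      0.5434       2.882
  Change      0.01101    0.005503     0.01651    -0.01651
  Equil         1.951     0.05212      0.5599       2.866
  solve Keq expr → x = -0.005503; check Q = 675.6
Then remove 0.2856 M of B.
Step 3:
                    B           E           D           M
  Initial       1.666     0.05212      0.5599       2.866
  Change      0.01618    0.008091     0.02427    -0.02427
  Equil         1.682     0.06021      0.5842       2.841
  solve Keq expr → x = -0.008091; check Q = 675.6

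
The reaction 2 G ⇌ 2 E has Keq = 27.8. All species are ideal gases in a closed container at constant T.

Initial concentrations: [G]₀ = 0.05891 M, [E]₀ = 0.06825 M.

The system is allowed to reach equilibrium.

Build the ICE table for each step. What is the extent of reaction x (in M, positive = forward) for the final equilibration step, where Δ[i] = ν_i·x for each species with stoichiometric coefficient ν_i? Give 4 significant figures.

x = 0.01932 M

Q₀ = 1.342 vs Keq = 27.8 ⇒ Q<K, forward
Step 1:
                  G         E
  Initial   0.05891   0.06825
  Change   -0.03864   0.03864
  Equil     0.02027    0.1069
  solve Keq expr → x = 0.01932; check Q = 27.8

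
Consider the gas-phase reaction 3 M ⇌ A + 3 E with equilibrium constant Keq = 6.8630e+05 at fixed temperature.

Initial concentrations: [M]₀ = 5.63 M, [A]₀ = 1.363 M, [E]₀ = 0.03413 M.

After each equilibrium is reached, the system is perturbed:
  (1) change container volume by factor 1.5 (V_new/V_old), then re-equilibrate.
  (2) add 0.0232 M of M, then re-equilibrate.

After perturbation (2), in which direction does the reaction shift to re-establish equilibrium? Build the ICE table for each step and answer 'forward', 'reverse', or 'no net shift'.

Q₀ = 3.0365e-07 vs Keq = 6.8630e+05 ⇒ Q<K, forward
Step 1:
                    M           A           E
  init           5.63       1.363     0.03413
  Δ            -5.537       1.846       5.537
  eq          0.09315       3.209       5.571
  solve Keq expr → x = 1.846; check Q = 6.8630e+05
Then change container volume by factor 1.5 (V_new/V_old).
Step 2:
                    M           A           E
  init         0.0621       2.139       3.714
  Δ         -0.007716    0.002572    0.007716
  eq          0.05439       2.142       3.722
  solve Keq expr → x = 0.002572; check Q = 6.8630e+05
Then add 0.0232 M of M.
Step 3:
                    M           A           E
  init        0.07759       2.142       3.722
  Δ           -0.0228    0.007601      0.0228
  eq          0.05478       2.149       3.745
  solve Keq expr → x = 0.007601; check Q = 6.8630e+05

Direction: forward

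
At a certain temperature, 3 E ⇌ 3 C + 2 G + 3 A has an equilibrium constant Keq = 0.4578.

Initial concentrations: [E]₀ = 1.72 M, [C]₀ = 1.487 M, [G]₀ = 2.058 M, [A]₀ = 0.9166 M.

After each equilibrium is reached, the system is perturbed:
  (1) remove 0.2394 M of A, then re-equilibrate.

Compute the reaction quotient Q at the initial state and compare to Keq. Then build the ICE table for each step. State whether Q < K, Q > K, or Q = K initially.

Q₀ = 2.108; Q > K (proceeds reverse)

Q₀ = 2.108 vs Keq = 0.4578 ⇒ Q>K, reverse
Step 1:
                    E           C           G           A
  Initial        1.72       1.487       2.058      0.9166
  Change       0.1875     -0.1875      -0.125     -0.1875
  Equil         1.908       1.299       1.933      0.7291
  solve Keq expr → x = -0.06251; check Q = 0.4578
Then remove 0.2394 M of A.
Step 2:
                    E           C           G           A
  Initial       1.908       1.299       1.933      0.4897
  Change      -0.1195      0.1195     0.07968      0.1195
  Equil         1.788       1.419       2.013      0.6092
  solve Keq expr → x = 0.03984; check Q = 0.4578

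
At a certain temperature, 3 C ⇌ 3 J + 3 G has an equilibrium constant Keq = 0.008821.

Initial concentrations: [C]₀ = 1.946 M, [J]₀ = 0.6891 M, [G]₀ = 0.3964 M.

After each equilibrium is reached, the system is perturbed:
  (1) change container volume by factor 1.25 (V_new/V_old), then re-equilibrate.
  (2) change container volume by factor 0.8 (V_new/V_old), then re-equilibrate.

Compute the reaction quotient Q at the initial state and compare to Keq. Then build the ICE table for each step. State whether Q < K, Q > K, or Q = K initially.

Q₀ = 0.002766 vs Keq = 0.008821 ⇒ Q<K, forward
Step 1:
                    C           J           G
  Initial       1.946      0.6891      0.3964
  Change     -0.09307     0.09307     0.09307
  Equil         1.853      0.7822      0.4895
  solve Keq expr → x = 0.03102; check Q = 0.008821
Then change container volume by factor 1.25 (V_new/V_old).
Step 2:
                    C           J           G
  Initial       1.482      0.6257      0.3916
  Change     -0.04815     0.04815     0.04815
  Equil         1.434      0.6739      0.4397
  solve Keq expr → x = 0.01605; check Q = 0.008821
Then change container volume by factor 0.8 (V_new/V_old).
Step 3:
                    C           J           G
  Initial       1.793      0.8424      0.5497
  Change      0.06019    -0.06019    -0.06019
  Equil         1.853      0.7822      0.4895
  solve Keq expr → x = -0.02006; check Q = 0.008821

Q₀ = 0.002766; Q < K (proceeds forward)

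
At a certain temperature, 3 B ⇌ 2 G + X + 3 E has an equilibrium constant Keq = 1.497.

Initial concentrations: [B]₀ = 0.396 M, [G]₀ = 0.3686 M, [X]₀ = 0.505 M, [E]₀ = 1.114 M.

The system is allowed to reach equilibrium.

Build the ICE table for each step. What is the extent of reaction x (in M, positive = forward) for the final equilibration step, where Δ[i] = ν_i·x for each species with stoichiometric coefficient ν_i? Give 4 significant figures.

x = -4.6192e-04 M

Q₀ = 1.527 vs Keq = 1.497 ⇒ Q>K, reverse
Step 1:
                   B          G          X          E
  I            0.396     0.3686      0.505      1.114
  C         0.001386 -9.2384e-04 -4.6192e-04  -0.001386
  E           0.3974     0.3677     0.5045      1.113
  solve Keq expr → x = -4.6192e-04; check Q = 1.497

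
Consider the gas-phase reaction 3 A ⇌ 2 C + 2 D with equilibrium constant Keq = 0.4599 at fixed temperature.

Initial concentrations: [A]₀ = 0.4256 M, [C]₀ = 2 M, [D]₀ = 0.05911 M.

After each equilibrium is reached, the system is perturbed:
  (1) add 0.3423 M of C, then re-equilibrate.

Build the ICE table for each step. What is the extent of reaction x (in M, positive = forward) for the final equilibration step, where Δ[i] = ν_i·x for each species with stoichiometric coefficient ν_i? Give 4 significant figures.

Q₀ = 0.1813 vs Keq = 0.4599 ⇒ Q<K, forward
Step 1:
                  A         C         D
  Initial    0.4256         2   0.05911
  Change   -0.03438   0.02292   0.02292
  Equil      0.3912     2.023   0.08203
  solve Keq expr → x = 0.01146; check Q = 0.4599
Then add 0.3423 M of C.
Step 2:
                  A         C         D
  Initial    0.3912     2.365   0.08203
  Change    0.01238 -0.008256 -0.008256
  Equil      0.4036     2.357   0.07378
  solve Keq expr → x = -0.004128; check Q = 0.4599

x = -0.004128 M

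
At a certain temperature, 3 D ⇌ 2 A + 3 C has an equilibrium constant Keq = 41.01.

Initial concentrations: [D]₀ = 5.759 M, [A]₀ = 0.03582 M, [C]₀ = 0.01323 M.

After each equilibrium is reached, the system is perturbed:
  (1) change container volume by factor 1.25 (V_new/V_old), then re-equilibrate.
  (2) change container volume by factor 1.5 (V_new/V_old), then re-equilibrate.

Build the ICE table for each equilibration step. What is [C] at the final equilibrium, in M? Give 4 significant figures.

Q₀ = 1.5556e-11 vs Keq = 41.01 ⇒ Q<K, forward
Step 1:
                  D         A         C
  I           5.759   0.03582   0.01323
  C          -3.739     2.493     3.739
  E            2.02     2.529     3.753
  solve Keq expr → x = 1.246; check Q = 41.01
Then change container volume by factor 1.25 (V_new/V_old).
Step 2:
                  D         A         C
  I           1.616     2.023     3.002
  C         -0.1254   0.08363    0.1254
  E            1.49     2.107     3.127
  solve Keq expr → x = 0.04182; check Q = 41.01
Then change container volume by factor 1.5 (V_new/V_old).
Step 3:
                  D         A         C
  I          0.9935     1.404     2.085
  C         -0.1455   0.09699    0.1455
  E          0.8481     1.501      2.23
  solve Keq expr → x = 0.0485; check Q = 41.01

[C]_eq = 2.23 M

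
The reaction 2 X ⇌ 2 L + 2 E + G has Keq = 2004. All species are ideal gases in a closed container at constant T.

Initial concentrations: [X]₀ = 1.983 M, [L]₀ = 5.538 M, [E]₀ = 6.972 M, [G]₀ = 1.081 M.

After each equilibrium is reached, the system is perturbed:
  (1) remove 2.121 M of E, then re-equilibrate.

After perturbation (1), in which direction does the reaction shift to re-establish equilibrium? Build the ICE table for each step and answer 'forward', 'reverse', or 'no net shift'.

Direction: forward

Q₀ = 409.8 vs Keq = 2004 ⇒ Q<K, forward
Step 1:
                  X         L         E         G
  Initial     1.983     5.538     6.972     1.081
  Change    -0.7026    0.7026    0.7026    0.3513
  Equil        1.28     6.241     7.675     1.432
  solve Keq expr → x = 0.3513; check Q = 2004
Then remove 2.121 M of E.
Step 2:
                  X         L         E         G
  Initial      1.28     6.241     5.554     1.432
  Change     -0.237     0.237     0.237    0.1185
  Equil       1.043     6.478     5.791     1.551
  solve Keq expr → x = 0.1185; check Q = 2004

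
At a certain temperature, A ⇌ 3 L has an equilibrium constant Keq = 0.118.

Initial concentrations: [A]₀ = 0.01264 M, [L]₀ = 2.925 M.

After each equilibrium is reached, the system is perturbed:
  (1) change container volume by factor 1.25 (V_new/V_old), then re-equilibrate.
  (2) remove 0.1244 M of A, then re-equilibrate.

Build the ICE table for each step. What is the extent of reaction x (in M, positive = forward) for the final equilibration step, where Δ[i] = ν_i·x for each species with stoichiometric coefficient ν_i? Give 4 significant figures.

x = -0.008951 M

Q₀ = 1980 vs Keq = 0.118 ⇒ Q>K, reverse
Step 1:
                  A         L
  init      0.01264     2.925
  Δ          0.8211    -2.463
  eq         0.8338    0.4616
  solve Keq expr → x = -0.8211; check Q = 0.118
Then change container volume by factor 1.25 (V_new/V_old).
Step 2:
                  A         L
  init        0.667    0.3693
  Δ        -0.01842   0.05526
  eq         0.6486    0.4246
  solve Keq expr → x = 0.01842; check Q = 0.118
Then remove 0.1244 M of A.
Step 3:
                  A         L
  init       0.5242    0.4246
  Δ        0.008951  -0.02685
  eq         0.5331    0.3977
  solve Keq expr → x = -0.008951; check Q = 0.118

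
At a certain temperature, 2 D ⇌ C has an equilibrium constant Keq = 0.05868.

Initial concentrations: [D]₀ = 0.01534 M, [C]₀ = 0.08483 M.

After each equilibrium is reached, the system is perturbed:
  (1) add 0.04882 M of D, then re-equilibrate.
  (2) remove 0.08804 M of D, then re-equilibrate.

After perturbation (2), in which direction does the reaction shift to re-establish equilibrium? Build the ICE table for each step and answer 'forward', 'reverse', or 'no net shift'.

Q₀ = 360.5 vs Keq = 0.05868 ⇒ Q>K, reverse
Step 1:
                   D          C
  I          0.01534    0.08483
  C           0.1658    -0.0829
  E           0.1811   0.001926
  solve Keq expr → x = -0.0829; check Q = 0.05868
Then add 0.04882 M of D.
Step 2:
                   D          C
  I             0.23   0.001926
  C        -0.002235   0.001118
  E           0.2277   0.003043
  solve Keq expr → x = 0.001118; check Q = 0.05868
Then remove 0.08804 M of D.
Step 3:
                   D          C
  I           0.1397   0.003043
  C         0.003674  -0.001837
  E           0.1434   0.001206
  solve Keq expr → x = -0.001837; check Q = 0.05868

Direction: reverse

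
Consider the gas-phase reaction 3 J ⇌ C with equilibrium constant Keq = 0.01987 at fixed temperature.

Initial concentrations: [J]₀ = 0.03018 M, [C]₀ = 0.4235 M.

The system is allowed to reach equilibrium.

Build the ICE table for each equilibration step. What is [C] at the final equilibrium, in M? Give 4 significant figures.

Q₀ = 1.5406e+04 vs Keq = 0.01987 ⇒ Q>K, reverse
Step 1:
                   J          C
  init       0.03018     0.4235
  Δ            1.168    -0.3893
  eq           1.198    0.03418
  solve Keq expr → x = -0.3893; check Q = 0.01987

[C]_eq = 0.03418 M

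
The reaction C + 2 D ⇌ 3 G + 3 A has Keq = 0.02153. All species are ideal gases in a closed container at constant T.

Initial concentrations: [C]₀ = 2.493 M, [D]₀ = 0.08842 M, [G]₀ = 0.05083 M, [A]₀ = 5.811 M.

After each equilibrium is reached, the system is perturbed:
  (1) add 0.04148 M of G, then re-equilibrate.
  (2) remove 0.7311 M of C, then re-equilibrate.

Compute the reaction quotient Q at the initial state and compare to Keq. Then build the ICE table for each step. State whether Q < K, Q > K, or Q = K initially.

Q₀ = 1.322; Q > K (proceeds reverse)

Q₀ = 1.322 vs Keq = 0.02153 ⇒ Q>K, reverse
Step 1:
                  C         D         G         A
  I           2.493   0.08842   0.05083     5.811
  C         0.01187   0.02374  -0.03562  -0.03562
  E           2.505    0.1122   0.01521     5.775
  solve Keq expr → x = -0.01187; check Q = 0.02153
Then add 0.04148 M of G.
Step 2:
                  C         D         G         A
  I           2.505    0.1122   0.05669     5.775
  C         0.01302   0.02604  -0.03906  -0.03906
  E           2.518    0.1382   0.01764     5.736
  solve Keq expr → x = -0.01302; check Q = 0.02153
Then remove 0.7311 M of C.
Step 3:
                  C         D         G         A
  I           1.787    0.1382   0.01764     5.736
  C       6.0245e-04  0.001205 -0.001807 -0.001807
  E           1.787    0.1394   0.01583     5.735
  solve Keq expr → x = -6.0245e-04; check Q = 0.02153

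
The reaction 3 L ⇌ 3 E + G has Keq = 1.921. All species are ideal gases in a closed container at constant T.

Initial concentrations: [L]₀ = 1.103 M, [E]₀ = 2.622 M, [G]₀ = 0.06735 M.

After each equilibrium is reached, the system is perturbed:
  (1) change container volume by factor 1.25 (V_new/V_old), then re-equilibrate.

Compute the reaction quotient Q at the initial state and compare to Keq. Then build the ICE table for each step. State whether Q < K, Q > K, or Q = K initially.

Q₀ = 0.9047; Q < K (proceeds forward)

Q₀ = 0.9047 vs Keq = 1.921 ⇒ Q<K, forward
Step 1:
                    L           E           G
  Initial       1.103       2.622     0.06735
  Change     -0.09374     0.09374     0.03125
  Equil         1.009       2.716      0.0986
  solve Keq expr → x = 0.03125; check Q = 1.921
Then change container volume by factor 1.25 (V_new/V_old).
Step 2:
                    L           E           G
  Initial      0.8074       2.173     0.07888
  Change     -0.02434     0.02434    0.008113
  Equil        0.7831       2.197     0.08699
  solve Keq expr → x = 0.008113; check Q = 1.921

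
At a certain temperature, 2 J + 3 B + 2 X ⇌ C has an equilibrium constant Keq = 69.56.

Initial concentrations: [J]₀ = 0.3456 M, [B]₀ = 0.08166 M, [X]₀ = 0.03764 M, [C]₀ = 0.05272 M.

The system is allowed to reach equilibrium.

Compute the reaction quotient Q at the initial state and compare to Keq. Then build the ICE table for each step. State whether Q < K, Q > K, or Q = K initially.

Q₀ = 5.7214e+05 vs Keq = 69.56 ⇒ Q>K, reverse
Step 1:
                  J         B         X         C
  I          0.3456   0.08166   0.03764   0.05272
  C         0.09914    0.1487   0.09914  -0.04957
  E          0.4447    0.2304    0.1368  0.003148
  solve Keq expr → x = -0.04957; check Q = 69.56

Q₀ = 5.7214e+05; Q > K (proceeds reverse)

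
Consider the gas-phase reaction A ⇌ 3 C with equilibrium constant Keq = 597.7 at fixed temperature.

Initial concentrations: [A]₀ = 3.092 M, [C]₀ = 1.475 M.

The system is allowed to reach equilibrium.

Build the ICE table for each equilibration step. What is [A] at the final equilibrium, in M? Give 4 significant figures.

[A]_eq = 0.8864 M

Q₀ = 1.038 vs Keq = 597.7 ⇒ Q<K, forward
Step 1:
                   A          C
  Initial      3.092      1.475
  Change      -2.206      6.617
  Equil       0.8864      8.092
  solve Keq expr → x = 2.206; check Q = 597.7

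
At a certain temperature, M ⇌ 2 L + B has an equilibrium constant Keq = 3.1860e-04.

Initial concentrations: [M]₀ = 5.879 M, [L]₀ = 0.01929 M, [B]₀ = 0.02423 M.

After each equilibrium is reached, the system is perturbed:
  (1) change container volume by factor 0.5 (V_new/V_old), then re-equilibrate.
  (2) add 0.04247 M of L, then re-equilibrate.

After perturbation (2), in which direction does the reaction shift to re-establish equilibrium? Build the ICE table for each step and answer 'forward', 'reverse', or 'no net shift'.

Q₀ = 1.5336e-06 vs Keq = 3.1860e-04 ⇒ Q<K, forward
Step 1:
                    M           L           B
  init          5.879     0.01929     0.02423
  Δ          -0.06316      0.1263     0.06316
  eq            5.816      0.1456     0.08739
  solve Keq expr → x = 0.06316; check Q = 3.1860e-04
Then change container volume by factor 0.5 (V_new/V_old).
Step 2:
                    M           L           B
  init          11.63      0.2912      0.1748
  Δ           0.05679     -0.1136    -0.05679
  eq            11.69      0.1777       0.118
  solve Keq expr → x = -0.05679; check Q = 3.1860e-04
Then add 0.04247 M of L.
Step 3:
                    M           L           B
  init          11.69      0.2201       0.118
  Δ           0.01495     -0.0299    -0.01495
  eq             11.7      0.1902       0.103
  solve Keq expr → x = -0.01495; check Q = 3.1860e-04

Direction: reverse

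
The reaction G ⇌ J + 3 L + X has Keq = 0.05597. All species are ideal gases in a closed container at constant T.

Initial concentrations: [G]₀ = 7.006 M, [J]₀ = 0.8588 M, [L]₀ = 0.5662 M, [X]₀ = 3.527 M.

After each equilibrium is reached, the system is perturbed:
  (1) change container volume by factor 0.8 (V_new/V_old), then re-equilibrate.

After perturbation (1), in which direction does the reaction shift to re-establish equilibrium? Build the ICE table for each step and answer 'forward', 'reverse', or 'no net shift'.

Q₀ = 0.07848 vs Keq = 0.05597 ⇒ Q>K, reverse
Step 1:
                   G          J          L          X
  Initial      7.006     0.8588     0.5662      3.527
  Change     0.01844   -0.01844   -0.05531   -0.01844
  Equil        7.024     0.8404     0.5109      3.509
  solve Keq expr → x = -0.01844; check Q = 0.05597
Then change container volume by factor 0.8 (V_new/V_old).
Step 2:
                   G          J          L          X
  Initial      8.781       1.05     0.6386      4.386
  Change     0.05118   -0.05118    -0.1536   -0.05118
  Equil        8.832     0.9993     0.4851      4.335
  solve Keq expr → x = -0.05118; check Q = 0.05597

Direction: reverse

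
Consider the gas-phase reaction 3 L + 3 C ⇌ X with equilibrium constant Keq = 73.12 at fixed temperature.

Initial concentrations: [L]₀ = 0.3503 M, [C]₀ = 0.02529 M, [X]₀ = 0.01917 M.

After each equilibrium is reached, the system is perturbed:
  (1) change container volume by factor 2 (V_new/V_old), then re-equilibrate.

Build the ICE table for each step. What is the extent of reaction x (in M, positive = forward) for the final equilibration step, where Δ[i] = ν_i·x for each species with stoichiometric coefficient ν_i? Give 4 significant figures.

Q₀ = 2.7571e+04 vs Keq = 73.12 ⇒ Q>K, reverse
Step 1:
                   L          C          X
  I           0.3503    0.02529    0.01917
  C          0.05117    0.05117   -0.01706
  E           0.4015    0.07646   0.002115
  solve Keq expr → x = -0.01706; check Q = 73.12
Then change container volume by factor 2 (V_new/V_old).
Step 2:
                   L          C          X
  I           0.2007    0.03823   0.001057
  C         0.003041   0.003041  -0.001014
  E           0.2038    0.04127 4.3489e-05
  solve Keq expr → x = -0.001014; check Q = 73.12

x = -0.001014 M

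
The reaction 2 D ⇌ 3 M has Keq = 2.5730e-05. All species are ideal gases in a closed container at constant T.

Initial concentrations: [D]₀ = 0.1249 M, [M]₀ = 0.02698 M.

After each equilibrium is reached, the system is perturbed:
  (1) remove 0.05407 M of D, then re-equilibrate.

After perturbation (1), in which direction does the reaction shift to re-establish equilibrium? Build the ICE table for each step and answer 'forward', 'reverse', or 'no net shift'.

Direction: reverse

Q₀ = 0.001259 vs Keq = 2.5730e-05 ⇒ Q>K, reverse
Step 1:
                    D           M
  Initial      0.1249     0.02698
  Change      0.01274    -0.01911
  Equil        0.1376     0.00787
  solve Keq expr → x = -0.00637; check Q = 2.5730e-05
Then remove 0.05407 M of D.
Step 2:
                    D           M
  Initial     0.08357     0.00787
  Change     0.001442   -0.002162
  Equil       0.08501    0.005708
  solve Keq expr → x = -7.2076e-04; check Q = 2.5730e-05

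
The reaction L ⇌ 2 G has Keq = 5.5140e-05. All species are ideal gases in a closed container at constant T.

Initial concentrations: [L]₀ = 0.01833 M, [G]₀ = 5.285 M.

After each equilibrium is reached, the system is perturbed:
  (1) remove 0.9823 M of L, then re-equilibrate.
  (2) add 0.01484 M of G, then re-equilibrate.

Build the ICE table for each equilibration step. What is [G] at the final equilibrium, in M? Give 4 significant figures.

Q₀ = 1524 vs Keq = 5.5140e-05 ⇒ Q>K, reverse
Step 1:
                    L           G
  init        0.01833       5.285
  Δ             2.636      -5.273
  eq            2.655      0.0121
  solve Keq expr → x = -2.636; check Q = 5.5140e-05
Then remove 0.9823 M of L.
Step 2:
                    L           G
  init          1.672      0.0121
  Δ          0.001246   -0.002492
  eq            1.674    0.009607
  solve Keq expr → x = -0.001246; check Q = 5.5140e-05
Then add 0.01484 M of G.
Step 3:
                    L           G
  init          1.674     0.02445
  Δ          0.007409    -0.01482
  eq            1.681    0.009628
  solve Keq expr → x = -0.007409; check Q = 5.5140e-05

[G]_eq = 0.009628 M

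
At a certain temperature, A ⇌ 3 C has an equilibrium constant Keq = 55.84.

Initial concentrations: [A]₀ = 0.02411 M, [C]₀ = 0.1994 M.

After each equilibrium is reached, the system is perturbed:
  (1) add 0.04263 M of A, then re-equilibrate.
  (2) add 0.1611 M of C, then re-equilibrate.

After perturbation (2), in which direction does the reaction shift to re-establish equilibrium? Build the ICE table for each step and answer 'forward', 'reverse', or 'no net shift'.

Q₀ = 0.3288 vs Keq = 55.84 ⇒ Q<K, forward
Step 1:
                  A         C
  init      0.02411    0.1994
  Δ        -0.02375   0.07126
  eq      3.5510e-04    0.2707
  solve Keq expr → x = 0.02375; check Q = 55.84
Then add 0.04263 M of A.
Step 2:
                  A         C
  init      0.04299    0.2707
  Δ        -0.04187    0.1256
  eq       0.001114    0.3963
  solve Keq expr → x = 0.04187; check Q = 55.84
Then add 0.1611 M of C.
Step 3:
                  A         C
  init     0.001114    0.5574
  Δ        0.001893 -0.005678
  eq       0.003007    0.5517
  solve Keq expr → x = -0.001893; check Q = 55.84

Direction: reverse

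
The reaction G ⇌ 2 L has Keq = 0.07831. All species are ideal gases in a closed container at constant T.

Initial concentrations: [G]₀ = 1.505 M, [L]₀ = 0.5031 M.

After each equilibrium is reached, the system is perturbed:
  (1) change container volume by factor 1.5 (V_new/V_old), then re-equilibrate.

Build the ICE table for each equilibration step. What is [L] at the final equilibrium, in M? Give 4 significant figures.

Q₀ = 0.1682 vs Keq = 0.07831 ⇒ Q>K, reverse
Step 1:
                  G         L
  Initial     1.505    0.5031
  Change    0.07564   -0.1513
  Equil       1.581    0.3518
  solve Keq expr → x = -0.07564; check Q = 0.07831
Then change container volume by factor 1.5 (V_new/V_old).
Step 2:
                  G         L
  Initial     1.054    0.2345
  Change   -0.02467   0.04933
  Equil       1.029    0.2839
  solve Keq expr → x = 0.02467; check Q = 0.07831

[L]_eq = 0.2839 M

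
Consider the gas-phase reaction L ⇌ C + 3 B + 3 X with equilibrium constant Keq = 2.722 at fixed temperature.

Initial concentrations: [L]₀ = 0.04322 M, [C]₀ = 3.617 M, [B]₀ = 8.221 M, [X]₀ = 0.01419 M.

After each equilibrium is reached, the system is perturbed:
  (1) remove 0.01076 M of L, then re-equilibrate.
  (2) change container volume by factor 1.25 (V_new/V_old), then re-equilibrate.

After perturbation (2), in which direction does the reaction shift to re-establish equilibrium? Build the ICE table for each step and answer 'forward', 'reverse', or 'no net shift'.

Q₀ = 0.1329 vs Keq = 2.722 ⇒ Q<K, forward
Step 1:
                    L           C           B           X
  Initial     0.04322       3.617       8.221     0.01419
  Change    -0.007388    0.007388     0.02216     0.02216
  Equil       0.03583       3.624       8.243     0.03635
  solve Keq expr → x = 0.007388; check Q = 2.722
Then remove 0.01076 M of L.
Step 2:
                    L           C           B           X
  Initial     0.02507       3.624       8.243     0.03635
  Change     0.001187   -0.001187    -0.00356    -0.00356
  Equil       0.02626       3.623        8.24     0.03279
  solve Keq expr → x = -0.001187; check Q = 2.722
Then change container volume by factor 1.25 (V_new/V_old).
Step 3:
                    L           C           B           X
  Initial     0.02101       2.899       6.592     0.02623
  Change    -0.003969    0.003969     0.01191     0.01191
  Equil       0.01704       2.903       6.604     0.03814
  solve Keq expr → x = 0.003969; check Q = 2.722

Direction: forward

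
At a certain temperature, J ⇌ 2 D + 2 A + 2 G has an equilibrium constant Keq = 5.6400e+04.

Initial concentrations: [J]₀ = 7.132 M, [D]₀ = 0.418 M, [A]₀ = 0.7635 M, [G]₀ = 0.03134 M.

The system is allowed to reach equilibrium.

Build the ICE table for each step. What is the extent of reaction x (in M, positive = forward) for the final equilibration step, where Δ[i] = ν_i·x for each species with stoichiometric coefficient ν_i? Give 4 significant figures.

x = 3.619 M

Q₀ = 1.4027e-05 vs Keq = 5.6400e+04 ⇒ Q<K, forward
Step 1:
                    J           D           A           G
  I             7.132       0.418      0.7635     0.03134
  C            -3.619       7.237       7.237       7.237
  E             3.513       7.655       8.001       7.268
  solve Keq expr → x = 3.619; check Q = 5.6400e+04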